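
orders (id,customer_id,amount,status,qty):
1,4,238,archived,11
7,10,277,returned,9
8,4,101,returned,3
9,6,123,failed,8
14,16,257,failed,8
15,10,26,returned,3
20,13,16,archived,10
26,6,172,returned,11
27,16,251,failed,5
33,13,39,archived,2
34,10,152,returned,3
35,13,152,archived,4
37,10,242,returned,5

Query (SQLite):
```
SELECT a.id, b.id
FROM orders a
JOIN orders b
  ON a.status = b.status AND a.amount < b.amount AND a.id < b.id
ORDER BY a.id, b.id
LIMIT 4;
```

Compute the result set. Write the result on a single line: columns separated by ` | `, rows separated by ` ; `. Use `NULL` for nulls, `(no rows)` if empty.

8 | 26 ; 8 | 34 ; 8 | 37 ; 9 | 14

Pairs (a,b) with same status, a.amount < b.amount, a.id < b.id.
status groups: archived:{1,20,33,35} failed:{9,14,27} returned:{7,8,15,26,34,37}
Ordered by (a.id, b.id); first 4.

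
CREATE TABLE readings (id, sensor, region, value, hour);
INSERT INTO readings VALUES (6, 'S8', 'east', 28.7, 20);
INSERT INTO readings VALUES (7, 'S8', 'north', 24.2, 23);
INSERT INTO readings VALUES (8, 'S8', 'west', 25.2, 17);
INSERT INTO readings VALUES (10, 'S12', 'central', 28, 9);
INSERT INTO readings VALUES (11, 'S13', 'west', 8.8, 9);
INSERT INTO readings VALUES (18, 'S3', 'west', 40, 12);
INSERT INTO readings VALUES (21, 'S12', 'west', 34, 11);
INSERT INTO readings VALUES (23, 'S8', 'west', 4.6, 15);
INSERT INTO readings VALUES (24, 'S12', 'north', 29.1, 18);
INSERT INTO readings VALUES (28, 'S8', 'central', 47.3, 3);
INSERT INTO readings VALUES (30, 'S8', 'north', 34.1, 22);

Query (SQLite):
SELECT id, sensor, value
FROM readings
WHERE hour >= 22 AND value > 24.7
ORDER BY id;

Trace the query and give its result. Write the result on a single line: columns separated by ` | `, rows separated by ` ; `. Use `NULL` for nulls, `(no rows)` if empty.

hour >= 22: ids {7, 30}
value > 24.7: ids {6, 8, 10, 18, 21, 24, 28, 30}
Combine with AND.

30 | S8 | 34.1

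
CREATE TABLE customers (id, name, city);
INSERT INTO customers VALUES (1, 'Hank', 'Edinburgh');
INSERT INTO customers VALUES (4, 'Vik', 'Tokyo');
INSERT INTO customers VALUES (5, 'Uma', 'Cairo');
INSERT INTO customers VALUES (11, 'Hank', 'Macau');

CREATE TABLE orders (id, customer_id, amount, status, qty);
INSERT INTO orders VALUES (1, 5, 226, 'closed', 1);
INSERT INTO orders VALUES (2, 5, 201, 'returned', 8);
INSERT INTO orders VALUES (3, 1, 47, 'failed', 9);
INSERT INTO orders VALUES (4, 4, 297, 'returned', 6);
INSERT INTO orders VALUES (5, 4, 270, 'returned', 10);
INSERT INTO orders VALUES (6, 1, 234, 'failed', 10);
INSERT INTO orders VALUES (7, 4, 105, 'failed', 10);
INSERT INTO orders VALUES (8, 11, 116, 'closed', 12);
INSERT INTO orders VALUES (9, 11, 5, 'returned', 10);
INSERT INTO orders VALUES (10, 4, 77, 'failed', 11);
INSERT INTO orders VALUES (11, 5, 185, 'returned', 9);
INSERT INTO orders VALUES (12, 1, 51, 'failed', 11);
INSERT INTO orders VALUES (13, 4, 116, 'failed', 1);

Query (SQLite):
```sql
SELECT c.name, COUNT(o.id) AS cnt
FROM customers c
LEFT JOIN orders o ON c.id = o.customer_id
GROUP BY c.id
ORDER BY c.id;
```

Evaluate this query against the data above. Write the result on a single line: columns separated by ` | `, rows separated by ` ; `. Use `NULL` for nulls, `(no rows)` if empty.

LEFT JOIN keeps every customers row; unmatched ones get NULL for orders columns.
Group by customers.id and compute COUNT(o.id). COUNT(col) of an all-NULL group is 0.
  1: ids {3, 6, 12} → COUNT(o.id)=3
  4: ids {4, 5, 7, 10, 13} → COUNT(o.id)=5
  5: ids {1, 2, 11} → COUNT(o.id)=3
  11: ids {8, 9} → COUNT(o.id)=2

Hank | 3 ; Vik | 5 ; Uma | 3 ; Hank | 2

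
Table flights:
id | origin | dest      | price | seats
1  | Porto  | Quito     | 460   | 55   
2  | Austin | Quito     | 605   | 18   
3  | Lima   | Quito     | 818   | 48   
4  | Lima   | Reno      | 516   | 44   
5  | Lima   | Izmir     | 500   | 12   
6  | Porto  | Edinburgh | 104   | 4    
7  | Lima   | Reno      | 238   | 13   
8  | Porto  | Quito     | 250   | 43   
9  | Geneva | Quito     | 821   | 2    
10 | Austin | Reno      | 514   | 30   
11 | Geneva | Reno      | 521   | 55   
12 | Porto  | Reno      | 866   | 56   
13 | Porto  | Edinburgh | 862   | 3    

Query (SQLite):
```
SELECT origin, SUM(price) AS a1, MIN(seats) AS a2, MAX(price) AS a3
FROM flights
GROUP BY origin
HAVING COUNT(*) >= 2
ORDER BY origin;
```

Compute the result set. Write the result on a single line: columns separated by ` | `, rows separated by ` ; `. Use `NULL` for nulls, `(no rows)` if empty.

Austin | 1119 | 18 | 605 ; Geneva | 1342 | 2 | 821 ; Lima | 2072 | 12 | 818 ; Porto | 2542 | 3 | 866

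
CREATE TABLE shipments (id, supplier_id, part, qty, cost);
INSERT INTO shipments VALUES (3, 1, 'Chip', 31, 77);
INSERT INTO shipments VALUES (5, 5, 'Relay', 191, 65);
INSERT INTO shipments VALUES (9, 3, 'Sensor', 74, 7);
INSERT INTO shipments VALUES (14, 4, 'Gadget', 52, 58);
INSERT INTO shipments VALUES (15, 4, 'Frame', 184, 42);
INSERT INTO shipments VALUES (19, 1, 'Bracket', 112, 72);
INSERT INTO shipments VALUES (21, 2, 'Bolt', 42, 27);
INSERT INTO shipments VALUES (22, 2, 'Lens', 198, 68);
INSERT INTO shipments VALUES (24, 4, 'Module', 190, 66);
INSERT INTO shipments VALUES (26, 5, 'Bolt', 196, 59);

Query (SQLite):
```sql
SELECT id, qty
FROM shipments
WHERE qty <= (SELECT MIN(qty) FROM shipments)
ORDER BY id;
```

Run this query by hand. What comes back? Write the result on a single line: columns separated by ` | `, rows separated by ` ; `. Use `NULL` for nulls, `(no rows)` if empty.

3 | 31

Scalar subquery: MIN(qty) over all shipments rows = 31.
Keep rows where qty <= that value.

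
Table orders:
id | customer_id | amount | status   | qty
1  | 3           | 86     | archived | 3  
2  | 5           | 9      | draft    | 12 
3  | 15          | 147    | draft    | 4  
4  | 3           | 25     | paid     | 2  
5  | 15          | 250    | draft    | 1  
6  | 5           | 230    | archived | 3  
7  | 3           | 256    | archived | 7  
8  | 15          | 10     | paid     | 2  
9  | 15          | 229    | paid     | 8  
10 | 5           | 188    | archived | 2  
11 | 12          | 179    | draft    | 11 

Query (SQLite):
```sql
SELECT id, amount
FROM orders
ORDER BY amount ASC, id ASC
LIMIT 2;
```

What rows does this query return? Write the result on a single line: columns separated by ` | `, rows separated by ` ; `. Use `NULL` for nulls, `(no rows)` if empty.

Sort by amount asc, tiebreak id asc: (9, id=2), (10, id=8), (25, id=4), (86, id=1), (147, id=3) …. Take first 2.

2 | 9 ; 8 | 10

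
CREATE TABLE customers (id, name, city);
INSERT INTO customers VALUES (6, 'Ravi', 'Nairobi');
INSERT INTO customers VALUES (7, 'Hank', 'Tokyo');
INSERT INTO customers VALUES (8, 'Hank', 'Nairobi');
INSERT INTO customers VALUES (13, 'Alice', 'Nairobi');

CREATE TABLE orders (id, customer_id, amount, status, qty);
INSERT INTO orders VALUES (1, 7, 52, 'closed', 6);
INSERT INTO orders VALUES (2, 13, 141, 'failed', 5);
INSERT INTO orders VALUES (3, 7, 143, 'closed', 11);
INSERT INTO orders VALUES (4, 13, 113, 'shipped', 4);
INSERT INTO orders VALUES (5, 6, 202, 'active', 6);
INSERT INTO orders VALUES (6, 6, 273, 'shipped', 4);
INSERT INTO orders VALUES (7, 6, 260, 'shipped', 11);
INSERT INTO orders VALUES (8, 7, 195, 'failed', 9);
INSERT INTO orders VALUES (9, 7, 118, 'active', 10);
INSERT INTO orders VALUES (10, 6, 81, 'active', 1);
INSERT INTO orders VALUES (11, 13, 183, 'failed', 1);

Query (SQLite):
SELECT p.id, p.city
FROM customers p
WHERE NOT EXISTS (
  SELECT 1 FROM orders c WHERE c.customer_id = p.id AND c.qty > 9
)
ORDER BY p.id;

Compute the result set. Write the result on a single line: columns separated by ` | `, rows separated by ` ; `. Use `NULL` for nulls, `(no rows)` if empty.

8 | Nairobi ; 13 | Nairobi

For each customers row, check whether any orders with matching customer_id has qty > 9.
Keep rows where that is false.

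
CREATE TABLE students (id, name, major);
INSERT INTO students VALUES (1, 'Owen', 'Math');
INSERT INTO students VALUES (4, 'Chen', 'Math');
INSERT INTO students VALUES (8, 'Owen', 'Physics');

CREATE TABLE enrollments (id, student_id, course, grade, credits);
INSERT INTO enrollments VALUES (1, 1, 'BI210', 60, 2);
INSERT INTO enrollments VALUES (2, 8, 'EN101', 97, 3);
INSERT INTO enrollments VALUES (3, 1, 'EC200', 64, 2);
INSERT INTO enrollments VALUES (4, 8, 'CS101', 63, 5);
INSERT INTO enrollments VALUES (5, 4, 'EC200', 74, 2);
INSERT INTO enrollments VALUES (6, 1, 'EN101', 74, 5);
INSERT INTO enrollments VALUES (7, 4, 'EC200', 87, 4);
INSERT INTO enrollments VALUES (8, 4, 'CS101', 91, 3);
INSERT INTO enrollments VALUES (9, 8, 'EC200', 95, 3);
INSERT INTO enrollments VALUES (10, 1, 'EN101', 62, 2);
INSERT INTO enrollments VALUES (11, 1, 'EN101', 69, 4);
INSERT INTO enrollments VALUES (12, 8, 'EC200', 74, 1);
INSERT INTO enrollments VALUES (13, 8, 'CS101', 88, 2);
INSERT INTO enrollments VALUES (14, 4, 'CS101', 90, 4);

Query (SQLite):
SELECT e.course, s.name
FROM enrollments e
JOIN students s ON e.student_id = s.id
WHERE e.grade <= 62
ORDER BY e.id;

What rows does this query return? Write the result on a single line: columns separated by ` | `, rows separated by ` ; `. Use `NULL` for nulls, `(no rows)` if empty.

Each enrollments row matches the students row where student_id = students.id.
Then keep rows with e.grade <= 62.

BI210 | Owen ; EN101 | Owen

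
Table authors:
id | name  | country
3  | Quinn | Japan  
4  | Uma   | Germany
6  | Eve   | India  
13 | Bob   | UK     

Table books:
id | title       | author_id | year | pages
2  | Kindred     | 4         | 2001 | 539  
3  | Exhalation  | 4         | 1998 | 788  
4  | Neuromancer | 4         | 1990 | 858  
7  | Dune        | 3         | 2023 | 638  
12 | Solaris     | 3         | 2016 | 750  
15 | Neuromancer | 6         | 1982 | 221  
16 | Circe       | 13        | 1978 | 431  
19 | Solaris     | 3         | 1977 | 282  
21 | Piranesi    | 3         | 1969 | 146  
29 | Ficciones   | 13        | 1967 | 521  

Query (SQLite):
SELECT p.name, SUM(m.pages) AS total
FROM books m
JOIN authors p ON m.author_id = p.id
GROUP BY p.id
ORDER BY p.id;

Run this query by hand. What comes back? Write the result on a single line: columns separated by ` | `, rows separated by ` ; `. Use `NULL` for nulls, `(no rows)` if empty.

Quinn | 1816 ; Uma | 2185 ; Eve | 221 ; Bob | 952

Join each books row to its authors via author_id.
Group joined rows by authors.id; compute SUM(m.pages) per group.
  3: ids {7, 12, 19, 21} → SUM(m.pages)=1816
  4: ids {2, 3, 4} → SUM(m.pages)=2185
  6: ids {15} → SUM(m.pages)=221
  13: ids {16, 29} → SUM(m.pages)=952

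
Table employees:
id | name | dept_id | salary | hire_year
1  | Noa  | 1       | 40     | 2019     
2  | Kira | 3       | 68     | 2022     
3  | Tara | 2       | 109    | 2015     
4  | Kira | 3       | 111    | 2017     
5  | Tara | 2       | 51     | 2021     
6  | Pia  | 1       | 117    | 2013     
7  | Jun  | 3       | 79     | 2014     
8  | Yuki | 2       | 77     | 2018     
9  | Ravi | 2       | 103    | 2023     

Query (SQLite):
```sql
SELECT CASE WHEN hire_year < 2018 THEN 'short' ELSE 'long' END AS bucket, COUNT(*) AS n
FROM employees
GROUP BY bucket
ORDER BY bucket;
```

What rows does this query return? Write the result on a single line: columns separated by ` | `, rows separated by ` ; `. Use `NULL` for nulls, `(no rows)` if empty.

Bucket rows by hire_year < 2018 → 'short' else 'long'; count each bucket.

long | 5 ; short | 4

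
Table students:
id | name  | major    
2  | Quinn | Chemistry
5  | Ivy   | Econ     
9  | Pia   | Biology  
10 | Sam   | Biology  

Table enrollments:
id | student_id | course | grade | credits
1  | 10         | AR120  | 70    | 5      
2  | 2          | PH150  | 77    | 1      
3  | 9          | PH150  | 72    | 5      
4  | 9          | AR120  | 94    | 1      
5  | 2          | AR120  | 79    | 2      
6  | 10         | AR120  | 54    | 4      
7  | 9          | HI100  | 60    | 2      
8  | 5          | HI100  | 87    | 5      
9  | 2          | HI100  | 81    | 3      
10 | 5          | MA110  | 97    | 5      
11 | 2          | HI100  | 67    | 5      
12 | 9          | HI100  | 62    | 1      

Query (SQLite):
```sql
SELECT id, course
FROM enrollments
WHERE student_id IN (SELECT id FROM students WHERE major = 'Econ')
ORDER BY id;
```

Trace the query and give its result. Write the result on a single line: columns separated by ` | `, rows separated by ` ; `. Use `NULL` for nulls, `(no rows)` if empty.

8 | HI100 ; 10 | MA110

Inner query: students.id where major = 'Econ'.
Outer: keep enrollments rows whose student_id is in that set.
Inner query → {5}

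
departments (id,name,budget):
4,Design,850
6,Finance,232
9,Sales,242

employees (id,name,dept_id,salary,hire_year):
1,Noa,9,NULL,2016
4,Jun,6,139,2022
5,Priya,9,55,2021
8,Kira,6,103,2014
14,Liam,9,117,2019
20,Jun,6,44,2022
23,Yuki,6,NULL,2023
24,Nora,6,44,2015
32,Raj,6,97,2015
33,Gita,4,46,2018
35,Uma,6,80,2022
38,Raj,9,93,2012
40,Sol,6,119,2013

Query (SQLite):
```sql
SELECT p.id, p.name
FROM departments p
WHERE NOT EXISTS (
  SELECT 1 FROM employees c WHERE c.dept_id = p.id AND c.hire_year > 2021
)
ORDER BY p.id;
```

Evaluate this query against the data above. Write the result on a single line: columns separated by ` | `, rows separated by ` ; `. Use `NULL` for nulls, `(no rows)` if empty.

For each departments row, check whether any employees with matching dept_id has hire_year > 2021.
Keep rows where that is false.

4 | Design ; 9 | Sales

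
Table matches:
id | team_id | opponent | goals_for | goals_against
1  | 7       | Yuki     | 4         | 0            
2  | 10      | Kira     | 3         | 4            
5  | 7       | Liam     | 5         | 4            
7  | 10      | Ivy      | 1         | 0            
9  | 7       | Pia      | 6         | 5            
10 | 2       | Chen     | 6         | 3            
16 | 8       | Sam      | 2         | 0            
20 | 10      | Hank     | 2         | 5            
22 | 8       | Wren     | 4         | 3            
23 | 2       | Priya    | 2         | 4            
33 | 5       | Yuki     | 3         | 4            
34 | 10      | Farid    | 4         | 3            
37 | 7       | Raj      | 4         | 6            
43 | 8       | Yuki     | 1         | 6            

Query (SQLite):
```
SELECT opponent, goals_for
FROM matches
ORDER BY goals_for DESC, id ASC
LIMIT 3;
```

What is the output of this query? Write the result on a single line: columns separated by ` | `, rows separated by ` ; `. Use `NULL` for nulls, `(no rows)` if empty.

Sort by goals_for desc, tiebreak id asc: (6, id=9), (6, id=10), (5, id=5), (4, id=1), (4, id=22), (4, id=34) …. Take first 3.

Pia | 6 ; Chen | 6 ; Liam | 5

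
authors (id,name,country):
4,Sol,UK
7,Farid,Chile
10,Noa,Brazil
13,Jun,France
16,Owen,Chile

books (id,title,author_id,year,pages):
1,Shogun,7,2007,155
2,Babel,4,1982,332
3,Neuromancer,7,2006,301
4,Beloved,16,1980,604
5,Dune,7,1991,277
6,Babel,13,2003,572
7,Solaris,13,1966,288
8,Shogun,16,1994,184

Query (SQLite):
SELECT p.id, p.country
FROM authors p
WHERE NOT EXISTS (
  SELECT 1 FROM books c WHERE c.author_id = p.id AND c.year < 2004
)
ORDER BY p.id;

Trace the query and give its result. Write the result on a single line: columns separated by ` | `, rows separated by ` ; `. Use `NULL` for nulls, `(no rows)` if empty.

For each authors row, check whether any books with matching author_id has year < 2004.
Keep rows where that is false.

10 | Brazil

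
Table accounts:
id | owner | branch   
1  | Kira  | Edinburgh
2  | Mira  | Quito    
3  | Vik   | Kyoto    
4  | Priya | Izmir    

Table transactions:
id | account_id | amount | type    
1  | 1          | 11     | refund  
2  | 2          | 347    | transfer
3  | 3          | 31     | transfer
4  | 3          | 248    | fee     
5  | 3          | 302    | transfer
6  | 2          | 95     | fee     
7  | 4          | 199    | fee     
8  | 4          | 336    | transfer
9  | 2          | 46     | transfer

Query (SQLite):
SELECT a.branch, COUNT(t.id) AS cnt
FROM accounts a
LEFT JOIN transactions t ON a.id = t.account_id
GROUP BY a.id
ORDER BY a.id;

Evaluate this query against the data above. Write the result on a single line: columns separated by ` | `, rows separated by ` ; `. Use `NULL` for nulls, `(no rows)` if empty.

Edinburgh | 1 ; Quito | 3 ; Kyoto | 3 ; Izmir | 2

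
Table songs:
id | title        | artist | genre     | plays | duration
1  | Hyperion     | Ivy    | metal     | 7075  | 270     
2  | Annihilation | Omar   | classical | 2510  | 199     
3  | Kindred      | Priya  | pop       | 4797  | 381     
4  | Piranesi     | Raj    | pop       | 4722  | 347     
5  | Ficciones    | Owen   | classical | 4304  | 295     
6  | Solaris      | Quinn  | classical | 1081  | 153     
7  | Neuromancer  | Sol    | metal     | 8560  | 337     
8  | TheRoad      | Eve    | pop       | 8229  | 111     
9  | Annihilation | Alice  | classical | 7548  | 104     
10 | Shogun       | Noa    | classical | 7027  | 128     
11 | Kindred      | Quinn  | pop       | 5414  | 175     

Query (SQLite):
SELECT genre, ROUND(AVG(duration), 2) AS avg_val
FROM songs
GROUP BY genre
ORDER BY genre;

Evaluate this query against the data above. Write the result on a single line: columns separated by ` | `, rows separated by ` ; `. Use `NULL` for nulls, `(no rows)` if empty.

classical | 175.8 ; metal | 303.5 ; pop | 253.5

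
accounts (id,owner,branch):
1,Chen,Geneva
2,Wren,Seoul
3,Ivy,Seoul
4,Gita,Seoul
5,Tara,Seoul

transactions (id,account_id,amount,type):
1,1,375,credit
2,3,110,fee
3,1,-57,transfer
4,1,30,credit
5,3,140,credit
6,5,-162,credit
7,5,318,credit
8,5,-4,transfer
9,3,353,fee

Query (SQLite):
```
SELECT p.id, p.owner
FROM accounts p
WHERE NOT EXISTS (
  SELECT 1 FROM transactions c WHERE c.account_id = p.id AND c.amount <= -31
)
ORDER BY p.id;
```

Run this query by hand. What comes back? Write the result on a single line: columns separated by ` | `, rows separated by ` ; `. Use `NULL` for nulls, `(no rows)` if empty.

2 | Wren ; 3 | Ivy ; 4 | Gita

For each accounts row, check whether any transactions with matching account_id has amount <= -31.
Keep rows where that is false.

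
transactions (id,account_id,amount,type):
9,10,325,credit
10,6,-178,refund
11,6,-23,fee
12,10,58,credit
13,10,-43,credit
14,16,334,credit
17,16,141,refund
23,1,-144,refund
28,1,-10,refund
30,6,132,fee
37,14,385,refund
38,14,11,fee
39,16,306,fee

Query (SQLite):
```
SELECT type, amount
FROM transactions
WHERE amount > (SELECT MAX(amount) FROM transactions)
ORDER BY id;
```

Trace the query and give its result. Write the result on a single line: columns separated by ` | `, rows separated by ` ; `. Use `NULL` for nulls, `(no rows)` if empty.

Scalar subquery: MAX(amount) over all transactions rows = 385.
Keep rows where amount > that value.

(no rows)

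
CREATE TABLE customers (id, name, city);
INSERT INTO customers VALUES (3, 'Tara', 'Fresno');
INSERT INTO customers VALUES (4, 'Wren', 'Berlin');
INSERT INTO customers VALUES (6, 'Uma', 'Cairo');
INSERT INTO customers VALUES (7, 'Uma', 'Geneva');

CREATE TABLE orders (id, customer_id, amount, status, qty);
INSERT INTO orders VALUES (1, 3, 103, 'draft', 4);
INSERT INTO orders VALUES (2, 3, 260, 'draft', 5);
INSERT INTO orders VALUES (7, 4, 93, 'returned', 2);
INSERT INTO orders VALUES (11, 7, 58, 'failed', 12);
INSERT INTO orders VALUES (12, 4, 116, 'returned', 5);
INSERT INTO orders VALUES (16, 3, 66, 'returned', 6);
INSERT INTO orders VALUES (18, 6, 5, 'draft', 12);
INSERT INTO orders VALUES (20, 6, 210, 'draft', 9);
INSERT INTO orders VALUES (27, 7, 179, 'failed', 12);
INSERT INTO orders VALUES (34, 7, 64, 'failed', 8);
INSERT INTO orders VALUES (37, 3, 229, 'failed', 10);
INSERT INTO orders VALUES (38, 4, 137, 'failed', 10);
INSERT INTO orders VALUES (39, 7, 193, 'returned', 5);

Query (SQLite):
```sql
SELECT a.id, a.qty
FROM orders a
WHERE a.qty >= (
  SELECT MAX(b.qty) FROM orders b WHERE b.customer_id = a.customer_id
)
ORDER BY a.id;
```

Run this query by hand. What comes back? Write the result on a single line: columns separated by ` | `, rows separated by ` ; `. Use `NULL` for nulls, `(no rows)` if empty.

11 | 12 ; 18 | 12 ; 27 | 12 ; 37 | 10 ; 38 | 10

For each orders row a, compute MAX(qty) over rows sharing a.customer_id.
Keep row a if a.qty >= that per-group MAX.
  customer_id=3: MAX(qty) = 10
  customer_id=4: MAX(qty) = 10
  customer_id=6: MAX(qty) = 12
  customer_id=7: MAX(qty) = 12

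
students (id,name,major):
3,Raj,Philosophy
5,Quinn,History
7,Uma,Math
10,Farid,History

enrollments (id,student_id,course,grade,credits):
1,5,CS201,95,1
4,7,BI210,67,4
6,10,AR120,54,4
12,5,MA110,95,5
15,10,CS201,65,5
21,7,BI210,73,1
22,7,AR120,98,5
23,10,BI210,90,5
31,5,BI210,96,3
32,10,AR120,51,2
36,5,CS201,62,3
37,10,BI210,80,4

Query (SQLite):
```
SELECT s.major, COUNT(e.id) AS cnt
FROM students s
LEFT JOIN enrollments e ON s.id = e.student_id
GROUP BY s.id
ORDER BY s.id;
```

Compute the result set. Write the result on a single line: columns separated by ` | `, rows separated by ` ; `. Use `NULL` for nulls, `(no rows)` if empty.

Philosophy | 0 ; History | 4 ; Math | 3 ; History | 5

LEFT JOIN keeps every students row; unmatched ones get NULL for enrollments columns.
Group by students.id and compute COUNT(e.id). COUNT(col) of an all-NULL group is 0.
  3: ids {—} → COUNT(e.id)=0
  5: ids {1, 12, 31, 36} → COUNT(e.id)=4
  7: ids {4, 21, 22} → COUNT(e.id)=3
  10: ids {6, 15, 23, 32, 37} → COUNT(e.id)=5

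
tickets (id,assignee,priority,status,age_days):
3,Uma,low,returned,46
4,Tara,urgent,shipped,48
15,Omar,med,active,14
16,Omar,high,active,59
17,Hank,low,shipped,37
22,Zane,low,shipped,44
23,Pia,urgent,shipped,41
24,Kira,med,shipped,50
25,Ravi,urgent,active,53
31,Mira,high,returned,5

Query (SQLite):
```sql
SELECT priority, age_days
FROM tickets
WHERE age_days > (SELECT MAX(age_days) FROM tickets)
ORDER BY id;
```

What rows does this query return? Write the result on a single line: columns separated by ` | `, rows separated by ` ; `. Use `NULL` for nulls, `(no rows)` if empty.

Scalar subquery: MAX(age_days) over all tickets rows = 59.
Keep rows where age_days > that value.

(no rows)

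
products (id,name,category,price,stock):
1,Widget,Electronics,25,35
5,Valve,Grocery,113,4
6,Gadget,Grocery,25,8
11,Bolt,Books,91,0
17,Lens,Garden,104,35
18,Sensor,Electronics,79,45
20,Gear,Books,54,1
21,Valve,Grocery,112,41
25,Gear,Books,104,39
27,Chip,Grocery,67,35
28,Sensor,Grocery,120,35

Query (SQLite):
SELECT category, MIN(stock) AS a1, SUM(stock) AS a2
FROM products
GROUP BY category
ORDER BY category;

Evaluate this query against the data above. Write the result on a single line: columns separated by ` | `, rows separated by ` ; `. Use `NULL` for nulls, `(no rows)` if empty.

Books | 0 | 40 ; Electronics | 35 | 80 ; Garden | 35 | 35 ; Grocery | 4 | 123

Group products by category.
Per group compute: MIN(stock), SUM(stock).
  Books: ids {11, 20, 25} → MIN(stock)=0, SUM(stock)=40
  Electronics: ids {1, 18} → MIN(stock)=35, SUM(stock)=80
  Garden: ids {17} → MIN(stock)=35, SUM(stock)=35
  Grocery: ids {5, 6, 21, 27, 28} → MIN(stock)=4, SUM(stock)=123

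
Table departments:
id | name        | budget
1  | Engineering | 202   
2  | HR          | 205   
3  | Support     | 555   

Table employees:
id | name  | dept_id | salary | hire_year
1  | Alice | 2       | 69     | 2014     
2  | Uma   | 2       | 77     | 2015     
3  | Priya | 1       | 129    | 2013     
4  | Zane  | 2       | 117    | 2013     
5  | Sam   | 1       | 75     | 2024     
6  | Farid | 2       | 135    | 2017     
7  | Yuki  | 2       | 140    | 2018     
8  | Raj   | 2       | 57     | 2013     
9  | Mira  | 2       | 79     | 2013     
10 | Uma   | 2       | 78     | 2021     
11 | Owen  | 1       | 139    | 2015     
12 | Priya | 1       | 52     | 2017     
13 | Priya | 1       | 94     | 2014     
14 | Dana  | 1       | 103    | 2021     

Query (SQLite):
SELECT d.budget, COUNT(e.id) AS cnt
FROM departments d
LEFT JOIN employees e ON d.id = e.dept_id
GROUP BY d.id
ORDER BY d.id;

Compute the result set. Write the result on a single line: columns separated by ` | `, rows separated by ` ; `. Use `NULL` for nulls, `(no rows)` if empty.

LEFT JOIN keeps every departments row; unmatched ones get NULL for employees columns.
Group by departments.id and compute COUNT(e.id). COUNT(col) of an all-NULL group is 0.
  1: ids {3, 5, 11, 12, 13, 14} → COUNT(e.id)=6
  2: ids {1, 2, 4, 6, 7, 8, 9, 10} → COUNT(e.id)=8
  3: ids {—} → COUNT(e.id)=0

202 | 6 ; 205 | 8 ; 555 | 0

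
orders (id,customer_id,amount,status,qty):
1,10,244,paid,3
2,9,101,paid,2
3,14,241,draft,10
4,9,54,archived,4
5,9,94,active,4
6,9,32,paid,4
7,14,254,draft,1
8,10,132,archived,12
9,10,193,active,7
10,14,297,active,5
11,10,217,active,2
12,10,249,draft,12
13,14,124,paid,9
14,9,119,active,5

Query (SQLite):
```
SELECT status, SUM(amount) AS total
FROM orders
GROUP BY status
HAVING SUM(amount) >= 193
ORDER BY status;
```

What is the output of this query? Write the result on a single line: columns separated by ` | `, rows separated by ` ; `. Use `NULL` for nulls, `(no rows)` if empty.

Partition orders by status; compute SUM(amount) within each group.
HAVING: keep groups where SUM(amount) >= 193.
  active: ids {5, 9, 10, 11, 14} → SUM(amount)=920
  archived: ids {4, 8} → SUM(amount)=186
  draft: ids {3, 7, 12} → SUM(amount)=744
  paid: ids {1, 2, 6, 13} → SUM(amount)=501

active | 920 ; draft | 744 ; paid | 501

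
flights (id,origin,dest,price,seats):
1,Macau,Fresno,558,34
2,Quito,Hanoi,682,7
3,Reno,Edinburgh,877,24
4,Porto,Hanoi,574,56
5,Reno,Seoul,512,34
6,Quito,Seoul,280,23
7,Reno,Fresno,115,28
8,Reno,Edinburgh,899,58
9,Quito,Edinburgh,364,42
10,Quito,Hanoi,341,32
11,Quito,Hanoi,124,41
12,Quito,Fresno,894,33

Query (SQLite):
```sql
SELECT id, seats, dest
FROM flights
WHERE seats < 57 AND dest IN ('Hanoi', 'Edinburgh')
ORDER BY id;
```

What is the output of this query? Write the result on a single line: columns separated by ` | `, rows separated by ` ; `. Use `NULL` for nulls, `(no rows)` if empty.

seats < 57: ids {1, 2, 3, 4, 5, 6, 7, 9, 10, 11, 12}
dest IN ('Hanoi', 'Edinburgh'): ids {2, 3, 4, 8, 9, 10, 11}
Combine with AND.

2 | 7 | Hanoi ; 3 | 24 | Edinburgh ; 4 | 56 | Hanoi ; 9 | 42 | Edinburgh ; 10 | 32 | Hanoi ; 11 | 41 | Hanoi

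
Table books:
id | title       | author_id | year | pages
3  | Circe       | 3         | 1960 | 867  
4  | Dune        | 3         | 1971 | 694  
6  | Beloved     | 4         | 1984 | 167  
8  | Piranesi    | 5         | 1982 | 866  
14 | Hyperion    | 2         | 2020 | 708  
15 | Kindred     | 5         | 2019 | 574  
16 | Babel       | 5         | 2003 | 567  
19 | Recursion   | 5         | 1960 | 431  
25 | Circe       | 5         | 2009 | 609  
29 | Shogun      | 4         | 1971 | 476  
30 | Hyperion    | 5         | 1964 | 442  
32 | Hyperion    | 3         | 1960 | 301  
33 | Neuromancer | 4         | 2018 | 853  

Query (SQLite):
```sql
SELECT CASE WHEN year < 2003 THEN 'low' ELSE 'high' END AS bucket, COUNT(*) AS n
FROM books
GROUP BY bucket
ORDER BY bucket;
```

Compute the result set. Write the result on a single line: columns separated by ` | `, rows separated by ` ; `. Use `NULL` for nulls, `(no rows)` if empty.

high | 5 ; low | 8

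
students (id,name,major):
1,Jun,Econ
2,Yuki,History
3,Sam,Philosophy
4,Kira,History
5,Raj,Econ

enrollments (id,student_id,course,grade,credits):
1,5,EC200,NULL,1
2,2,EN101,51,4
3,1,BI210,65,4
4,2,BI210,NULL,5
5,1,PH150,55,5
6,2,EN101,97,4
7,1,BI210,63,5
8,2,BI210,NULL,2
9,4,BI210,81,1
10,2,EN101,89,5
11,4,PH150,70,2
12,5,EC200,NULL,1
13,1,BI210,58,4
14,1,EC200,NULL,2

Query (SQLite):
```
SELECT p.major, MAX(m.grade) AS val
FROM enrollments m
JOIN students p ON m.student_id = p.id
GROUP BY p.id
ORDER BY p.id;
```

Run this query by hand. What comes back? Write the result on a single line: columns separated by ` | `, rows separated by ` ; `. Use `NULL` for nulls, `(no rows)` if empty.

Join each enrollments row to its students via student_id.
Group joined rows by students.id; compute MAX(m.grade) per group.
  1: ids {3, 5, 7, 13, 14} → MAX(m.grade)=65
  2: ids {2, 4, 6, 8, 10} → MAX(m.grade)=97
  4: ids {9, 11} → MAX(m.grade)=81
  5: ids {1, 12} → MAX(m.grade)=NULL

Econ | 65 ; History | 97 ; History | 81 ; Econ | NULL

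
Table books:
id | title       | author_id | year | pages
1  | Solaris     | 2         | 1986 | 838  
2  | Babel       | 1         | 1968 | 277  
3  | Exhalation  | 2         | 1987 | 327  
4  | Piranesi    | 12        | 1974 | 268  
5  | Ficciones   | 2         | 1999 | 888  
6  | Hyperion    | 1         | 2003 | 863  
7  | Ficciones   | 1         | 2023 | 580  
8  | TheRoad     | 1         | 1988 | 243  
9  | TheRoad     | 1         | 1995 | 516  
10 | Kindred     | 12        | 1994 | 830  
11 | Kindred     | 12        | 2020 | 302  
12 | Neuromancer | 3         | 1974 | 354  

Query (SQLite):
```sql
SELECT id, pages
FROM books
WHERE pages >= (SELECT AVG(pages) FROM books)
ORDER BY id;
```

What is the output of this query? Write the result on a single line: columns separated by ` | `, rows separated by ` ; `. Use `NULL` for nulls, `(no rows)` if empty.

1 | 838 ; 5 | 888 ; 6 | 863 ; 7 | 580 ; 10 | 830

Scalar subquery: AVG(pages) over all books rows = 523.833333 (≈; comparison uses full precision).
Keep rows where pages >= that value.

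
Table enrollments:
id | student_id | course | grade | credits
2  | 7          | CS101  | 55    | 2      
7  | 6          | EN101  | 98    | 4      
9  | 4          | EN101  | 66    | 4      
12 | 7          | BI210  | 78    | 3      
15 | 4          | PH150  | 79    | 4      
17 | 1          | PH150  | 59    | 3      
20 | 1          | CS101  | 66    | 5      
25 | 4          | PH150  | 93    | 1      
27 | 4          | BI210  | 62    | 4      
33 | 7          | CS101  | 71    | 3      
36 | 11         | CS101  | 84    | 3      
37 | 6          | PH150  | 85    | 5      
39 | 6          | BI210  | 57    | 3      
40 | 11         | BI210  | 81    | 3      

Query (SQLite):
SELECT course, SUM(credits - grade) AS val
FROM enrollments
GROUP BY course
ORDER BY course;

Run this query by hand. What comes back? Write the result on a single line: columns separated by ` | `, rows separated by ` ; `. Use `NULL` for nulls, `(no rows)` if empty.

For each row compute credits - grade.
Group by course; take SUM of the expression per group.
  BI210: ids {12, 27, 39, 40} → SUM(credits - grade)=-265
  CS101: ids {2, 20, 33, 36} → SUM(credits - grade)=-263
  EN101: ids {7, 9} → SUM(credits - grade)=-156
  PH150: ids {15, 17, 25, 37} → SUM(credits - grade)=-303

BI210 | -265 ; CS101 | -263 ; EN101 | -156 ; PH150 | -303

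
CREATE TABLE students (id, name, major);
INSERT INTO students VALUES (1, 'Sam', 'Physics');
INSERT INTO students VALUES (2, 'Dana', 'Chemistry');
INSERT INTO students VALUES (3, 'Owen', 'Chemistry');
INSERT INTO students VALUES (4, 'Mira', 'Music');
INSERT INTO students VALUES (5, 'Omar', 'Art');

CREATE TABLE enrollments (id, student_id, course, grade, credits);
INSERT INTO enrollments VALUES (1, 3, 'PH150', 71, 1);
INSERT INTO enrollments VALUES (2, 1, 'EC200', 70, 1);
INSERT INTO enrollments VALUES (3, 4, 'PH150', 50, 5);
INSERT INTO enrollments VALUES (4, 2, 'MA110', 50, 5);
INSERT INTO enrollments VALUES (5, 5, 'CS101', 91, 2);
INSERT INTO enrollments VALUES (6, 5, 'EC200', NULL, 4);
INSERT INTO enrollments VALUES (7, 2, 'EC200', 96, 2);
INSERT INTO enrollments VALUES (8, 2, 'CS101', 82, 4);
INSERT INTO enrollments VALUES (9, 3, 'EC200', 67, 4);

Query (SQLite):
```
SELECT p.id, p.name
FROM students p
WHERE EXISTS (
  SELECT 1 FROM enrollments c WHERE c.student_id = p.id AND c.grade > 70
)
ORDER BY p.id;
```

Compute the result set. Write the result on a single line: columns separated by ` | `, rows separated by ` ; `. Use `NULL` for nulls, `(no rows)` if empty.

2 | Dana ; 3 | Owen ; 5 | Omar

For each students row, check whether any enrollments with matching student_id has grade > 70.
Keep rows where that is true.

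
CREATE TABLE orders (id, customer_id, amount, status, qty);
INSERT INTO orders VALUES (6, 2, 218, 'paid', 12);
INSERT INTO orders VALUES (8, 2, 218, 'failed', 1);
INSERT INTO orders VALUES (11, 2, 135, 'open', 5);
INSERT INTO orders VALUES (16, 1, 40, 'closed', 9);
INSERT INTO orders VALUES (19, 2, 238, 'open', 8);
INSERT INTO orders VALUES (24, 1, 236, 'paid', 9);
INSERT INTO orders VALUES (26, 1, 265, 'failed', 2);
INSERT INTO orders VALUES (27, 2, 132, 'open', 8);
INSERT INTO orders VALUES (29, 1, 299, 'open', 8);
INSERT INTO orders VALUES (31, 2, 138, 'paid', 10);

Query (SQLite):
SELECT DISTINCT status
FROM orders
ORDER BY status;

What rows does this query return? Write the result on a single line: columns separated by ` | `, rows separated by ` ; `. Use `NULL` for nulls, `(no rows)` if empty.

closed ; failed ; open ; paid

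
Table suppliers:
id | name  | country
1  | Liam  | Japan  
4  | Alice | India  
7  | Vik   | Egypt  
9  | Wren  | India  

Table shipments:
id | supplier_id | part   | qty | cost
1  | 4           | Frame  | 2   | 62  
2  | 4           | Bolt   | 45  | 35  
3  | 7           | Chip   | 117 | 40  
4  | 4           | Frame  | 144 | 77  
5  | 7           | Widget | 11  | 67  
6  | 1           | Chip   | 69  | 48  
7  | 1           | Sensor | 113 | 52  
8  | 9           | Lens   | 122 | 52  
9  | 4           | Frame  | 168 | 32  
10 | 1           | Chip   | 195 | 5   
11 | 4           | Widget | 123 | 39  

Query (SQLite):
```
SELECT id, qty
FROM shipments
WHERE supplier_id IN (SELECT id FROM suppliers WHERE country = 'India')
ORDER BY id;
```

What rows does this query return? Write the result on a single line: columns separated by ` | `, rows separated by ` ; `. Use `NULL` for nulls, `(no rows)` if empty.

1 | 2 ; 2 | 45 ; 4 | 144 ; 8 | 122 ; 9 | 168 ; 11 | 123

Inner query: suppliers.id where country = 'India'.
Outer: keep shipments rows whose supplier_id is in that set.
Inner query → {4, 9}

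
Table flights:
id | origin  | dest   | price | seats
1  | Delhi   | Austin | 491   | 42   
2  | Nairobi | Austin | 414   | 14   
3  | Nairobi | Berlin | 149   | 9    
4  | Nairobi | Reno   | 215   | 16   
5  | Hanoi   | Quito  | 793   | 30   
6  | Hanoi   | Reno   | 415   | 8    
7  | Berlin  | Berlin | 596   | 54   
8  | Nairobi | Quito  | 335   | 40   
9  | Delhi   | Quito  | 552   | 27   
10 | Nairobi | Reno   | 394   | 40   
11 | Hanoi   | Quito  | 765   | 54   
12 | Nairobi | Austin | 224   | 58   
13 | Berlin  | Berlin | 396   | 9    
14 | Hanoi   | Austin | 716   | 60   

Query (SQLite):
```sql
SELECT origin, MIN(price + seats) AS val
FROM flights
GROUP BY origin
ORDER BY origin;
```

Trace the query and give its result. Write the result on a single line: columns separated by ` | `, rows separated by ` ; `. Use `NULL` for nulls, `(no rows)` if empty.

Berlin | 405 ; Delhi | 533 ; Hanoi | 423 ; Nairobi | 158

For each row compute price + seats.
Group by origin; take MIN of the expression per group.
  Berlin: ids {7, 13} → MIN(price + seats)=405
  Delhi: ids {1, 9} → MIN(price + seats)=533
  Hanoi: ids {5, 6, 11, 14} → MIN(price + seats)=423
  Nairobi: ids {2, 3, 4, 8, 10, 12} → MIN(price + seats)=158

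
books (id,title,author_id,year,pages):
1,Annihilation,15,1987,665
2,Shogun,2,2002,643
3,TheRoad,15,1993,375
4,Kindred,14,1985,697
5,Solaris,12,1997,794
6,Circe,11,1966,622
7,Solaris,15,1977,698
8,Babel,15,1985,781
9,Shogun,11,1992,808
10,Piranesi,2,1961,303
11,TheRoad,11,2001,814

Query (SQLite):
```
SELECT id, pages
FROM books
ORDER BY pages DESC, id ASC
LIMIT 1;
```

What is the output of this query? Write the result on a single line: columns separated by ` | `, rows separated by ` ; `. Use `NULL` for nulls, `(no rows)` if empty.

11 | 814

Sort by pages desc, tiebreak id asc: (814, id=11), (808, id=9), (794, id=5), (781, id=8) …. Take first 1.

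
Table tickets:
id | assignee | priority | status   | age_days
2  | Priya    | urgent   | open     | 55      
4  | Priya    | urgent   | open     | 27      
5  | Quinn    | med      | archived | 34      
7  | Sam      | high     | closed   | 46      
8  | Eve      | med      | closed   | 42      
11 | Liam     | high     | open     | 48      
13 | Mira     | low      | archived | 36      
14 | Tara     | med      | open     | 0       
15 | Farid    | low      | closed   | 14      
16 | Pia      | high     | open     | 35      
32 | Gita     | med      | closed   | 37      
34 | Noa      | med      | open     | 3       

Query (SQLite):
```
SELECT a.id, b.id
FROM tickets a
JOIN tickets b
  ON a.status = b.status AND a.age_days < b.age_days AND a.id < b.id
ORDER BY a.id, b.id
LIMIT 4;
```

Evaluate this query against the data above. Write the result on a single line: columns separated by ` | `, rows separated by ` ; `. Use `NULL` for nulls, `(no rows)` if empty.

Pairs (a,b) with same status, a.age_days < b.age_days, a.id < b.id.
status groups: archived:{5,13} closed:{7,8,15,32} open:{2,4,11,14,16,34}
Ordered by (a.id, b.id); first 4.

4 | 11 ; 4 | 16 ; 5 | 13 ; 14 | 16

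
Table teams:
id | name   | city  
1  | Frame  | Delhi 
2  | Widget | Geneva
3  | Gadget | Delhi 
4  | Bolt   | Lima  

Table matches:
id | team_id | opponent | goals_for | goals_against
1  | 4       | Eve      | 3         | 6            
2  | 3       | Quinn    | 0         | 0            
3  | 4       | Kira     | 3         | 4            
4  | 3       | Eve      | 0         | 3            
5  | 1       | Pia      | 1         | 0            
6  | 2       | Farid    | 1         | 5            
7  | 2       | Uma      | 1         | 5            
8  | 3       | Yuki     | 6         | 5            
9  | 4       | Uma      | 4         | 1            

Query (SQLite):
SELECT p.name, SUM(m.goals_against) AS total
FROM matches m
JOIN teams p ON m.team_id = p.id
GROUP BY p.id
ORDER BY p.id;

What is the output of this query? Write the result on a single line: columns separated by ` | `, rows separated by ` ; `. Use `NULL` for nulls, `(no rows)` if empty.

Frame | 0 ; Widget | 10 ; Gadget | 8 ; Bolt | 11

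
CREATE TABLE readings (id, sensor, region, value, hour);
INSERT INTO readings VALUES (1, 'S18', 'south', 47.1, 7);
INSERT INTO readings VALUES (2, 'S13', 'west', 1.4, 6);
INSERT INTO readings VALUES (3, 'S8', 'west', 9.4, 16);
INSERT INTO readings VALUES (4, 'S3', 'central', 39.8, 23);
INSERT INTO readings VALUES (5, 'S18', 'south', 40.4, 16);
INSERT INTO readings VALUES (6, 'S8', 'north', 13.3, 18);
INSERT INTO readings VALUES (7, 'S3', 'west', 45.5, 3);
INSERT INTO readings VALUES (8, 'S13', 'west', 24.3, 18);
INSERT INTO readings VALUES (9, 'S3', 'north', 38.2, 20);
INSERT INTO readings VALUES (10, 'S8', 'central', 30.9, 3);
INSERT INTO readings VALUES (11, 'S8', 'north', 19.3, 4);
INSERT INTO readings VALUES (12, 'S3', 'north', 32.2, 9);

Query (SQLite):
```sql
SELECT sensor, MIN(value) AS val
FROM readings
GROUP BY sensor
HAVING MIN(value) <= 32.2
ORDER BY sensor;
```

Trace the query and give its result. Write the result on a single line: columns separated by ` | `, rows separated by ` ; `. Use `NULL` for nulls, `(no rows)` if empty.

S13 | 1.4 ; S3 | 32.2 ; S8 | 9.4

Partition readings by sensor; compute MIN(value) within each group.
HAVING: keep groups where MIN(value) <= 32.2.
  S13: ids {2, 8} → MIN(value)=1.4
  S18: ids {1, 5} → MIN(value)=40.4
  S3: ids {4, 7, 9, 12} → MIN(value)=32.2
  S8: ids {3, 6, 10, 11} → MIN(value)=9.4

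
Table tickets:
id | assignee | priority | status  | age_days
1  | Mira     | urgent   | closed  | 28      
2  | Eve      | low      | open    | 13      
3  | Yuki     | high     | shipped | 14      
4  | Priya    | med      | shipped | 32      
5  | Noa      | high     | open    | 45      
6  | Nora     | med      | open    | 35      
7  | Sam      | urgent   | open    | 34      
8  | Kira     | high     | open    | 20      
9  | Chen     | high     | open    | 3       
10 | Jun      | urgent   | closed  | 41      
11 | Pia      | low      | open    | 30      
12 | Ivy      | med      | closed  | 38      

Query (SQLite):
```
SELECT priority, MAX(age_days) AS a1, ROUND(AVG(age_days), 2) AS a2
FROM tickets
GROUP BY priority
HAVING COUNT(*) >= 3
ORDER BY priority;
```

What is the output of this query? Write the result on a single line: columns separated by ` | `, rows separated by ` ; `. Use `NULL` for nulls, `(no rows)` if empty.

high | 45 | 20.5 ; med | 38 | 35 ; urgent | 41 | 34.33

Group tickets by priority.
Per group compute: MAX(age_days), ROUND(AVG(age_days), 2).
HAVING: drop groups with fewer than 3 rows.
  high: ids {3, 5, 8, 9} → MAX(age_days)=45, ROUND(AVG(age_days), 2)=20.5
  low: ids {2, 11} → MAX(age_days)=30, ROUND(AVG(age_days), 2)=21.5
  med: ids {4, 6, 12} → MAX(age_days)=38, ROUND(AVG(age_days), 2)=35
  urgent: ids {1, 7, 10} → MAX(age_days)=41, ROUND(AVG(age_days), 2)=34.33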